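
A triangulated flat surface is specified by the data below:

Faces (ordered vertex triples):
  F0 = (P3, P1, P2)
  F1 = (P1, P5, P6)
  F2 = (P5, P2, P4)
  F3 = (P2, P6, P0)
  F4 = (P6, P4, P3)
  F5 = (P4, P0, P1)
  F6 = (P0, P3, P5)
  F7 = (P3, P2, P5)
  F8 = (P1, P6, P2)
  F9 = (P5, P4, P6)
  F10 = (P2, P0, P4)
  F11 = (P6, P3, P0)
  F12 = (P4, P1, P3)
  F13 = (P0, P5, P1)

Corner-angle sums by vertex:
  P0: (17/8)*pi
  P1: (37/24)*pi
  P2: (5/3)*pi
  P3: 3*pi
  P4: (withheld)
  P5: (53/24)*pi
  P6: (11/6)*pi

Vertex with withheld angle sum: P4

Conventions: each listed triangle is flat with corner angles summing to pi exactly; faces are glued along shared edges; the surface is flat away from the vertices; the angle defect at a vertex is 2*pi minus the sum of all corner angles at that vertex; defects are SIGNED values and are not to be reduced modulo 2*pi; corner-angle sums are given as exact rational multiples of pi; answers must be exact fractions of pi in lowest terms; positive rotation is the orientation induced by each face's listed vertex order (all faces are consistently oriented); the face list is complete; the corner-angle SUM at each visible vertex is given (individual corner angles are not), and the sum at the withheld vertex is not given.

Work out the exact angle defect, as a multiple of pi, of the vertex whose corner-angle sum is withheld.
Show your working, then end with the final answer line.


V = 7, E = 21, F = 14; chi = V - E + F = 0
Gauss-Bonnet: total defect = 2*pi*chi = 0; visible defects sum to (-3/8)*pi

Answer: defect(P4) = (3/8)*pi


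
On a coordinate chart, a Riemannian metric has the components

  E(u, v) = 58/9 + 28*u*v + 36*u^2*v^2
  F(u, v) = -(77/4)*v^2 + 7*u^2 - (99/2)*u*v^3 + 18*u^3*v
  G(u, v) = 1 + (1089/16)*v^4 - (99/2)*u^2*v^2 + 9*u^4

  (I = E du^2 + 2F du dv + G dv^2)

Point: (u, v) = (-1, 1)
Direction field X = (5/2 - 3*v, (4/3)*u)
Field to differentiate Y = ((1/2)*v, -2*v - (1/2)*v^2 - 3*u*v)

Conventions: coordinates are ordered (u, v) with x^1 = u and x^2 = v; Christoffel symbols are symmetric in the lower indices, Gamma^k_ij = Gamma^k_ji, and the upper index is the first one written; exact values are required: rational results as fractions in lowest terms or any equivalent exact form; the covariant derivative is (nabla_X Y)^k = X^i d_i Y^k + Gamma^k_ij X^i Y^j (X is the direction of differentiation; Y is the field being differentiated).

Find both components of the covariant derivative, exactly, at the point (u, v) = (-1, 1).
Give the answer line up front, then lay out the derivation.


Answer: (nabla_X Y)^u = -35858/18147, (nabla_X Y)^v = -4533/12098

E = 130/9, F = 77/4, G = 457/16 at the point
E_u = -44, E_v = 44, F_u = -19/2, F_v = 92, G_u = 63, G_v = 693/4
EG - F^2 = 6049/144;  g^inv = (144/6049) * [[457/16, -77/4], [-77/4, 130/9]]
first-kind symbols [ij,l] = (1/2)(d_i g_jl + d_j g_il - d_l g_ij): [uu,u] = E_u/2 = -22, [uu,v] = F_u - E_v/2 = -63/2, [uv,u] = E_v/2 = 22, [uv,v] = G_u/2 = 63/2, [vv,u] = F_v - G_u/2 = 121/2, [vv,v] = G_v/2 = 693/8
Gamma^u_ij = (G*[ij,u] - F*[ij,v])/(EG - F^2), Gamma^v_ij = (E*[ij,v] - F*[ij,u])/(EG - F^2)
Gamma_uuu = -3168/6049, Gamma_uuv = 3168/6049, Gamma_uvv = 8712/6049, Gamma_vuu = -4536/6049, Gamma_vuv = 4536/6049, Gamma_vvv = 12474/6049
X = (-1/2, -4/3), Y = (1/2, 1/2) at the point


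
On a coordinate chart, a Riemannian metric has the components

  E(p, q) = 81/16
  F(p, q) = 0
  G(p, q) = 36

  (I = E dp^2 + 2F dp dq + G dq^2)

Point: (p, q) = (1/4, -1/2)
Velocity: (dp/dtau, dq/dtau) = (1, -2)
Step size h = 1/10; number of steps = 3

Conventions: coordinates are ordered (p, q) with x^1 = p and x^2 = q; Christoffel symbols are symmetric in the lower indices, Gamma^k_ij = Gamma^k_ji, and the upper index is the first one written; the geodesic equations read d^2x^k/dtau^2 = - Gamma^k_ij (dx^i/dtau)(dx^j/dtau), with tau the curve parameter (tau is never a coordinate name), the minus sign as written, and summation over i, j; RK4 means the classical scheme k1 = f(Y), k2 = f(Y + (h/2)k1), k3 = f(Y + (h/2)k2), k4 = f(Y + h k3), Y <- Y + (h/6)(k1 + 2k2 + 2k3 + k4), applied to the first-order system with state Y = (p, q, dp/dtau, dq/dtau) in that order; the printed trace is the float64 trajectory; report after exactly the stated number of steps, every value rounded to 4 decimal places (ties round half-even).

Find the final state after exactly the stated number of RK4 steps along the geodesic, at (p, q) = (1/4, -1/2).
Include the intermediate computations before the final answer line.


f(Y) = (dp/dtau, dq/dtau, -Gamma^p_ij Y'^i Y'^j, -Gamma^q_ij Y'^i Y'^j) with the Gammas evaluated at the stage position; h = 0.100000; intermediate values shown to 6 dp
step 0: p = 0.2500, q = -0.5000, dp/dtau = 1.0000, dq/dtau = -2.0000
step 1:
  k1: at (p, q) = (0.250000, -0.500000), (dp/dtau, dq/dtau) = (1.000000, -2.000000); Gamma_ppp = 0.000000, Gamma_ppq = 0.000000, Gamma_pqq = 0.000000, Gamma_qpp = 0.000000, Gamma_qpq = 0.000000, Gamma_qqq = 0.000000; k1 = (1.000000, -2.000000, 0.000000, 0.000000)
  k2: at (p, q) = (0.300000, -0.600000), (dp/dtau, dq/dtau) = (1.000000, -2.000000); Gamma_ppp = 0.000000, Gamma_ppq = 0.000000, Gamma_pqq = 0.000000, Gamma_qpp = 0.000000, Gamma_qpq = 0.000000, Gamma_qqq = 0.000000; k2 = (1.000000, -2.000000, 0.000000, 0.000000)
  k3: at (p, q) = (0.300000, -0.600000), (dp/dtau, dq/dtau) = (1.000000, -2.000000); Gamma_ppp = 0.000000, Gamma_ppq = 0.000000, Gamma_pqq = 0.000000, Gamma_qpp = 0.000000, Gamma_qpq = 0.000000, Gamma_qqq = 0.000000; k3 = (1.000000, -2.000000, 0.000000, 0.000000)
  k4: at (p, q) = (0.350000, -0.700000), (dp/dtau, dq/dtau) = (1.000000, -2.000000); Gamma_ppp = 0.000000, Gamma_ppq = 0.000000, Gamma_pqq = 0.000000, Gamma_qpp = 0.000000, Gamma_qpq = 0.000000, Gamma_qqq = 0.000000; k4 = (1.000000, -2.000000, 0.000000, 0.000000)
  Y <- Y + (h/6)(k1 + 2k2 + 2k3 + k4): p = 0.3500, q = -0.7000, dp/dtau = 1.0000, dq/dtau = -2.0000
step 2:
  k1: at (p, q) = (0.350000, -0.700000), (dp/dtau, dq/dtau) = (1.000000, -2.000000); Gamma_ppp = 0.000000, Gamma_ppq = 0.000000, Gamma_pqq = 0.000000, Gamma_qpp = 0.000000, Gamma_qpq = 0.000000, Gamma_qqq = 0.000000; k1 = (1.000000, -2.000000, 0.000000, 0.000000)
  k2: at (p, q) = (0.400000, -0.800000), (dp/dtau, dq/dtau) = (1.000000, -2.000000); Gamma_ppp = 0.000000, Gamma_ppq = 0.000000, Gamma_pqq = 0.000000, Gamma_qpp = 0.000000, Gamma_qpq = 0.000000, Gamma_qqq = 0.000000; k2 = (1.000000, -2.000000, 0.000000, 0.000000)
  k3: at (p, q) = (0.400000, -0.800000), (dp/dtau, dq/dtau) = (1.000000, -2.000000); Gamma_ppp = 0.000000, Gamma_ppq = 0.000000, Gamma_pqq = 0.000000, Gamma_qpp = 0.000000, Gamma_qpq = 0.000000, Gamma_qqq = 0.000000; k3 = (1.000000, -2.000000, 0.000000, 0.000000)
  k4: at (p, q) = (0.450000, -0.900000), (dp/dtau, dq/dtau) = (1.000000, -2.000000); Gamma_ppp = 0.000000, Gamma_ppq = 0.000000, Gamma_pqq = 0.000000, Gamma_qpp = 0.000000, Gamma_qpq = 0.000000, Gamma_qqq = 0.000000; k4 = (1.000000, -2.000000, 0.000000, 0.000000)
  Y <- Y + (h/6)(k1 + 2k2 + 2k3 + k4): p = 0.4500, q = -0.9000, dp/dtau = 1.0000, dq/dtau = -2.0000
step 3:
  k1: at (p, q) = (0.450000, -0.900000), (dp/dtau, dq/dtau) = (1.000000, -2.000000); Gamma_ppp = 0.000000, Gamma_ppq = 0.000000, Gamma_pqq = 0.000000, Gamma_qpp = 0.000000, Gamma_qpq = 0.000000, Gamma_qqq = 0.000000; k1 = (1.000000, -2.000000, 0.000000, 0.000000)
  k2: at (p, q) = (0.500000, -1.000000), (dp/dtau, dq/dtau) = (1.000000, -2.000000); Gamma_ppp = 0.000000, Gamma_ppq = 0.000000, Gamma_pqq = 0.000000, Gamma_qpp = 0.000000, Gamma_qpq = 0.000000, Gamma_qqq = 0.000000; k2 = (1.000000, -2.000000, 0.000000, 0.000000)
  k3: at (p, q) = (0.500000, -1.000000), (dp/dtau, dq/dtau) = (1.000000, -2.000000); Gamma_ppp = 0.000000, Gamma_ppq = 0.000000, Gamma_pqq = 0.000000, Gamma_qpp = 0.000000, Gamma_qpq = 0.000000, Gamma_qqq = 0.000000; k3 = (1.000000, -2.000000, 0.000000, 0.000000)
  k4: at (p, q) = (0.550000, -1.100000), (dp/dtau, dq/dtau) = (1.000000, -2.000000); Gamma_ppp = 0.000000, Gamma_ppq = 0.000000, Gamma_pqq = 0.000000, Gamma_qpp = 0.000000, Gamma_qpq = 0.000000, Gamma_qqq = 0.000000; k4 = (1.000000, -2.000000, 0.000000, 0.000000)
  Y <- Y + (h/6)(k1 + 2k2 + 2k3 + k4): p = 0.5500, q = -1.1000, dp/dtau = 1.0000, dq/dtau = -2.0000

Answer: p = 0.5500, q = -1.1000, dp/dtau = 1.0000, dq/dtau = -2.0000


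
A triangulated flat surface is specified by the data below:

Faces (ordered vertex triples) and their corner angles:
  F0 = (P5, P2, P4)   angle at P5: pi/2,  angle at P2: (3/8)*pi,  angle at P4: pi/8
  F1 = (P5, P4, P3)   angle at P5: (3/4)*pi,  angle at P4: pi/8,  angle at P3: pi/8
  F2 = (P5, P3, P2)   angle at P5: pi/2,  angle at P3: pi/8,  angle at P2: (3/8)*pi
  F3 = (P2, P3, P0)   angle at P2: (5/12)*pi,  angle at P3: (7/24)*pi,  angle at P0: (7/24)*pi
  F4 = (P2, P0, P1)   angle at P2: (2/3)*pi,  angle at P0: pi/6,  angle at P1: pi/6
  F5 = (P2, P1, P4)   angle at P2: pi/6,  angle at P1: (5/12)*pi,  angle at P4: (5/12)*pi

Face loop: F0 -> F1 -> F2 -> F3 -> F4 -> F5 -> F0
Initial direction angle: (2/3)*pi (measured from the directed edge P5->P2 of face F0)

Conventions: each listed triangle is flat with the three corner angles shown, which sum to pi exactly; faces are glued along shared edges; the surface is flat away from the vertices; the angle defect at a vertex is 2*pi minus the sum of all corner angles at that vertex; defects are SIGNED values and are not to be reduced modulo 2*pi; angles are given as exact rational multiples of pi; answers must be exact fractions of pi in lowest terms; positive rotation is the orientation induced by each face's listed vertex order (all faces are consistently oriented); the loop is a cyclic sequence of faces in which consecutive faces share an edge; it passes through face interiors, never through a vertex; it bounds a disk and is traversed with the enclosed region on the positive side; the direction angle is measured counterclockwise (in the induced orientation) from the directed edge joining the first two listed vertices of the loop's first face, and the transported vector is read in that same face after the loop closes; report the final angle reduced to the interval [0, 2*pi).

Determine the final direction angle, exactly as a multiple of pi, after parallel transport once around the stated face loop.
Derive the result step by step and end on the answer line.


enclosed vertex P2: corner angles sum to 2*pi, defect = 2*pi - 2*pi = 0
enclosed vertex P5: corner angles sum to (7/4)*pi, defect = 2*pi - (7/4)*pi = pi/4
the rotation equals the total enclosed defect, so the final angle is initial + defects (mod 2*pi)
final angle = (2/3)*pi + pi/4 = (11/12)*pi (mod 2*pi)

Answer: final direction angle = (11/12)*pi


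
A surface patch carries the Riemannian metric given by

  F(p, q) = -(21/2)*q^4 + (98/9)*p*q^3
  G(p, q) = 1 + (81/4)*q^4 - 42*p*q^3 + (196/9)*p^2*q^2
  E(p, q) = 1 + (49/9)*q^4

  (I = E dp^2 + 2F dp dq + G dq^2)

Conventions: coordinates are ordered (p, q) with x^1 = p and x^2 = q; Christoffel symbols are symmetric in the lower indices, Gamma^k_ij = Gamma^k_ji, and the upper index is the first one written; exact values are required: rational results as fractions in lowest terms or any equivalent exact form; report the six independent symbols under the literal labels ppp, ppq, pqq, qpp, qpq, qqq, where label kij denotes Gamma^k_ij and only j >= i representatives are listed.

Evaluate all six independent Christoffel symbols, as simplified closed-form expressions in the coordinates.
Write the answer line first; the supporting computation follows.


Answer: Gamma_ppp = 0, Gamma_ppq = 392*q^3/(784*p^2*q^2 - 1512*p*q^3 + 925*q^4 + 36), Gamma_pqq = (392*p*q^2 - 756*q^3)/(784*p^2*q^2 - 1512*p*q^3 + 925*q^4 + 36), Gamma_qpp = 0, Gamma_qpq = (784*p*q^2 - 756*q^3)/(784*p^2*q^2 - 1512*p*q^3 + 925*q^4 + 36), Gamma_qqq = (784*p^2*q - 2268*p*q^2 + 1458*q^3)/(784*p^2*q^2 - 1512*p*q^3 + 925*q^4 + 36)

E = 1 + (49/9)*q^4; F = -(21/2)*q^4 + (98/9)*p*q^3; G = 1 + (81/4)*q^4 - 42*p*q^3 + (196/9)*p^2*q^2
Gamma^k_ij = (1/2) g^{kl} (d_i g_jl + d_j g_il - d_l g_ij), with g^inv = (1/(EG-F^2)) [[G, -F], [-F, E]]
first partials: E_p = 0, E_q = (196/9)*q^3, F_p = (98/9)*q^3, F_q = -42*q^3 + (98/3)*p*q^2, G_p = -42*q^3 + (392/9)*p*q^2, G_q = 81*q^3 - 126*p*q^2 + (392/9)*p^2*q
D = EG - F^2 = 1 + (925/36)*q^4 - 42*p*q^3 + (196/9)*p^2*q^2
expanded: Gamma^p_pp = (G E_p - 2F F_p + F E_q)/(2D), Gamma^p_pq = (G E_q - F G_p)/(2D), Gamma^p_qq = (2G F_q - G G_p - F G_q)/(2D), Gamma^q_pp = (2E F_p - E E_q - F E_p)/(2D), Gamma^q_pq = (E G_p - F E_q)/(2D), Gamma^q_qq = (E G_q - 2F F_q + F G_p)/(2D); substitute and cancel common factors


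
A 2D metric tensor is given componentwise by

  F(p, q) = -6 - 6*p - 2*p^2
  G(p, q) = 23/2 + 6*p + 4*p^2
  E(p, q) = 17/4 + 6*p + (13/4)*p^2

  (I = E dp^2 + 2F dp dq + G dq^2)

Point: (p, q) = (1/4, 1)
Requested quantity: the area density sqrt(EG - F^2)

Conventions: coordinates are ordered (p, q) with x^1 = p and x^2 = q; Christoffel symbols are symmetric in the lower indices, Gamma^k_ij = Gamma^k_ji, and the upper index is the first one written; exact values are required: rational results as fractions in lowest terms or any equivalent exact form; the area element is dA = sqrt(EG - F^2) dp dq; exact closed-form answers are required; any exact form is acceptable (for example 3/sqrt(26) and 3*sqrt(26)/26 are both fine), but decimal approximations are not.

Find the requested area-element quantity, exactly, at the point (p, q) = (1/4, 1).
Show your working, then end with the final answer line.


E = 381/64, F = -61/8, G = 53/4; EG - F^2 = 5309/256

Answer: sqrt(EG - F^2) = sqrt(5309)/16


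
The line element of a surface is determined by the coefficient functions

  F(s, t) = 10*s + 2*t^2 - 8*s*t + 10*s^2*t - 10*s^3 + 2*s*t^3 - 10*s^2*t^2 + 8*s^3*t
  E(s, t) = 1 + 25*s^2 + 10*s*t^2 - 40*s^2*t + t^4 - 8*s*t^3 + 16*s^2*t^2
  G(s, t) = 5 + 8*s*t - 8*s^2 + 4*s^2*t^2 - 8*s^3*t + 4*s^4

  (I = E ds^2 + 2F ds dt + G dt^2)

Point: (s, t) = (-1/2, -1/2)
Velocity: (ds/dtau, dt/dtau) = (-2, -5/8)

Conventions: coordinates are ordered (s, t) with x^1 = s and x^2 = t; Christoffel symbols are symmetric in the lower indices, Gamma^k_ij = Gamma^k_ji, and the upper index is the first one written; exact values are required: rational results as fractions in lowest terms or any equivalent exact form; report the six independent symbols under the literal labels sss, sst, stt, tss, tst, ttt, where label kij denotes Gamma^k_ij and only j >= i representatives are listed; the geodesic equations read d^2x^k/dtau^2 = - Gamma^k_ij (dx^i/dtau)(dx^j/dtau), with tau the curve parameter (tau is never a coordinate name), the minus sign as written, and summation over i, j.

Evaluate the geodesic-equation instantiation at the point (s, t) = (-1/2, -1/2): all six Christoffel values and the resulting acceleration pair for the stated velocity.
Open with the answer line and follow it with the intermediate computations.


Answer: Gamma_sss = -364/249, Gamma_sst = -52/249, Gamma_stt = 52/249, Gamma_tss = 224/249, Gamma_tst = 32/249, Gamma_ttt = -32/249; accelerations (d^2s/dtau^2, d^2t/dtau^2) = (25051/3984, -1927/498)

E = 185/16, F = -13/2, G = 5 at the point
E_s = -91/2, E_t = -13/2, F_s = 43/4, F_t = 21/4, G_s = 4, G_t = -4
EG - F^2 = 249/16;  g^inv = (16/249) * [[5, 13/2], [13/2, 185/16]]
first-kind symbols [ij,l] = (1/2)(d_i g_jl + d_j g_il - d_l g_ij): [ss,s] = E_s/2 = -91/4, [ss,t] = F_s - E_t/2 = 14, [st,s] = E_t/2 = -13/4, [st,t] = G_s/2 = 2, [tt,s] = F_t - G_s/2 = 13/4, [tt,t] = G_t/2 = -2
Gamma^s_ij = (G*[ij,s] - F*[ij,t])/(EG - F^2), Gamma^t_ij = (E*[ij,t] - F*[ij,s])/(EG - F^2)
Gamma_sss = -364/249, Gamma_sst = -52/249, Gamma_stt = 52/249, Gamma_tss = 224/249, Gamma_tst = 32/249, Gamma_ttt = -32/249
d^2s/dtau^2 = -(Gamma_sss*(-2)^2 + 2*Gamma_sst*(-2)*(-5/8) + Gamma_stt*(-5/8)^2) = 25051/3984
d^2t/dtau^2 = -(Gamma_tss*(-2)^2 + 2*Gamma_tst*(-2)*(-5/8) + Gamma_ttt*(-5/8)^2) = -1927/498


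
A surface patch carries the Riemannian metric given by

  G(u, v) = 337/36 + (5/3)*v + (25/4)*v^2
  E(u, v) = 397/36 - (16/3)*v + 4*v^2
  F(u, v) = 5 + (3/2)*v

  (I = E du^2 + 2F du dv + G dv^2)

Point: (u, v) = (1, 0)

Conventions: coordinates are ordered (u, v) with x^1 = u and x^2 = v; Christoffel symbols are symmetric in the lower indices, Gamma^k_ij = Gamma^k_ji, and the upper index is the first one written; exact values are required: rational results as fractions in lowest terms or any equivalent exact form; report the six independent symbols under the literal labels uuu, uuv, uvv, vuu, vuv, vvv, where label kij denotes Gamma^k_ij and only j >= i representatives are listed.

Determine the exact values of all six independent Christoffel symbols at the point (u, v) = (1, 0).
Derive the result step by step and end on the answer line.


E = 397/36, F = 5, G = 337/36 at the point
E_u = 0, E_v = -16/3, F_u = 0, F_v = 3/2, G_u = 0, G_v = 5/3
EG - F^2 = 101389/1296;  g^inv = (1296/101389) * [[337/36, -5], [-5, 397/36]]
first-kind symbols [ij,l] = (1/2)(d_i g_jl + d_j g_il - d_l g_ij): [uu,u] = E_u/2 = 0, [uu,v] = F_u - E_v/2 = 8/3, [uv,u] = E_v/2 = -8/3, [uv,v] = G_u/2 = 0, [vv,u] = F_v - G_u/2 = 3/2, [vv,v] = G_v/2 = 5/6
Gamma^u_ij = (G*[ij,u] - F*[ij,v])/(EG - F^2), Gamma^v_ij = (E*[ij,v] - F*[ij,u])/(EG - F^2)

Answer: Gamma_uuu = -17280/101389, Gamma_uuv = -32352/101389, Gamma_uvv = 12798/101389, Gamma_vuu = 38112/101389, Gamma_vuv = 17280/101389, Gamma_vvv = 2190/101389


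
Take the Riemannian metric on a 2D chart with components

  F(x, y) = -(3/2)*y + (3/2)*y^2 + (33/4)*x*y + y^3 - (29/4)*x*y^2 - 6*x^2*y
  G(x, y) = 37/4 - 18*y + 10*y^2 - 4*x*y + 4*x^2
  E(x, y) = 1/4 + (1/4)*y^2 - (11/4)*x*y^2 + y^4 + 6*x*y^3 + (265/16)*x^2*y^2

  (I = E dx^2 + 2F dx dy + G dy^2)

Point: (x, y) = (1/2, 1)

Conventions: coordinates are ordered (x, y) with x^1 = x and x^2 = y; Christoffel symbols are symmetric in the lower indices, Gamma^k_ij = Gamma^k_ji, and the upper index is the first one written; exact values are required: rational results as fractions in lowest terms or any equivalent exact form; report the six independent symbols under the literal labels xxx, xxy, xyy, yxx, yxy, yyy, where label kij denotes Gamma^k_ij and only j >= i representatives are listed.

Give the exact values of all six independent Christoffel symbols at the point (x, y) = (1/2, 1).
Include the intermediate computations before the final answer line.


E = 465/64, F = 0, G = 1/4 at the point
E_x = 317/16, E_y = 609/32, F_x = -5, F_y = -1/8, G_x = 0, G_y = 0
EG - F^2 = 465/256;  g^inv = (256/465) * [[1/4, 0], [0, 465/64]]
first-kind symbols [ij,l] = (1/2)(d_i g_jl + d_j g_il - d_l g_ij): [xx,x] = E_x/2 = 317/32, [xx,y] = F_x - E_y/2 = -929/64, [xy,x] = E_y/2 = 609/64, [xy,y] = G_x/2 = 0, [yy,x] = F_y - G_x/2 = -1/8, [yy,y] = G_y/2 = 0
Gamma^x_ij = (G*[ij,x] - F*[ij,y])/(EG - F^2), Gamma^y_ij = (E*[ij,y] - F*[ij,x])/(EG - F^2)

Answer: Gamma_xxx = 634/465, Gamma_xxy = 203/155, Gamma_xyy = -8/465, Gamma_yxx = -929/16, Gamma_yxy = 0, Gamma_yyy = 0


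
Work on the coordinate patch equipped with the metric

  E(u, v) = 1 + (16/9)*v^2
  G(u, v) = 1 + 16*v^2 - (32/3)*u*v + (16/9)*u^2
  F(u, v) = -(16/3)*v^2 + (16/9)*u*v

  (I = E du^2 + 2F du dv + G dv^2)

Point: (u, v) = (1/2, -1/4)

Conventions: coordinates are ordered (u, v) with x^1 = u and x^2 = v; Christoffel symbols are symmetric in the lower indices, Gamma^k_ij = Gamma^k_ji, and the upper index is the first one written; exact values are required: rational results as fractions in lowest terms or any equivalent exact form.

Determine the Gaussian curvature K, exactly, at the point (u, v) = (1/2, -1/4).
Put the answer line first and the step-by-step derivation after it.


Answer: K = -144/1225

E = 10/9, F = -5/9, G = 34/9, EG - F^2 = 35/9 at the point
E_u = 0, E_v = -8/9, F_u = -4/9, F_v = 32/9, G_u = 40/9, G_v = -40/3
E_vv = 32/9, F_uv = 16/9, G_uu = 32/9
The intrinsic route: Brioschi's K = (det M1 - det M2)/(EG - F^2)^2.
M1 = [[-E_vv/2 + F_uv - G_uu/2, E_u/2, F_u - E_v/2], [F_v - G_u/2, E, F], [G_v/2, F, G]] = [[-16/9, 0, 0], [4/3, 10/9, -5/9], [-20/3, -5/9, 34/9]]; det M1 = -560/81
M2 = [[0, E_v/2, G_u/2], [E_v/2, E, F], [G_u/2, F, G]] = [[0, -4/9, 20/9], [-4/9, 10/9, -5/9], [20/9, -5/9, 34/9]]; det M2 = -416/81
det M1 - det M2 = -16/9; K = -16/9 / (35/9)^2 = -144/1225


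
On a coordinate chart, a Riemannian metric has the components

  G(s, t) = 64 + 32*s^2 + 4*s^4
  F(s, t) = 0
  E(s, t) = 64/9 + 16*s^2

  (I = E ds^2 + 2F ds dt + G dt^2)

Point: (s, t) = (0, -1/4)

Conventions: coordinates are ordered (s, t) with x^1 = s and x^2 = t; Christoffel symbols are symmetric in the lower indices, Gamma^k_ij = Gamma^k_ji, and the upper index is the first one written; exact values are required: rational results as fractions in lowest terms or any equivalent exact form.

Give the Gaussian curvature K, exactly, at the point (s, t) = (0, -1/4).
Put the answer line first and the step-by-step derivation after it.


Answer: K = -9/128

E = 64/9, F = 0, G = 64, EG - F^2 = 4096/9 at the point
E_s = 0, E_t = 0, F_s = 0, F_t = 0, G_s = 0, G_t = 0
E_tt = 0, F_st = 0, G_ss = 64
Evaluate Brioschi's two determinant matrices M1, M2 and divide by (EG - F^2)^2.
M1 = [[-E_tt/2 + F_st - G_ss/2, E_s/2, F_s - E_t/2], [F_t - G_s/2, E, F], [G_t/2, F, G]] = [[-32, 0, 0], [0, 64/9, 0], [0, 0, 64]]; det M1 = -131072/9
M2 = [[0, E_t/2, G_s/2], [E_t/2, E, F], [G_s/2, F, G]] = [[0, 0, 0], [0, 64/9, 0], [0, 0, 64]]; det M2 = 0
det M1 - det M2 = -131072/9; K = -131072/9 / (4096/9)^2 = -9/128


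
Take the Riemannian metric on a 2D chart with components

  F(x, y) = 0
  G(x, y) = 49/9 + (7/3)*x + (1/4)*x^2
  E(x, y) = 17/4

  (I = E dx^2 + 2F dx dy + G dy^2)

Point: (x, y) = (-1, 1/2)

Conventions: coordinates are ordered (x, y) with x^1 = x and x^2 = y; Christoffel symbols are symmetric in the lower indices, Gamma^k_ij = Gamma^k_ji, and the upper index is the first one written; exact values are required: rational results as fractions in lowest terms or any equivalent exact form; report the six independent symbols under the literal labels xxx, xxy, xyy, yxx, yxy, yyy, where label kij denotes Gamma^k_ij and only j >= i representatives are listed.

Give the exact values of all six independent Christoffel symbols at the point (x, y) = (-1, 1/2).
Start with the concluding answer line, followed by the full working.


Answer: Gamma_xxx = 0, Gamma_xxy = 0, Gamma_xyy = -11/51, Gamma_yxx = 0, Gamma_yxy = 3/11, Gamma_yyy = 0

E = 17/4, F = 0, G = 121/36 at the point
E_x = 0, E_y = 0, F_x = 0, F_y = 0, G_x = 11/6, G_y = 0
EG - F^2 = 2057/144;  g^inv = (144/2057) * [[121/36, 0], [0, 17/4]]
first-kind symbols [ij,l] = (1/2)(d_i g_jl + d_j g_il - d_l g_ij): [xx,x] = E_x/2 = 0, [xx,y] = F_x - E_y/2 = 0, [xy,x] = E_y/2 = 0, [xy,y] = G_x/2 = 11/12, [yy,x] = F_y - G_x/2 = -11/12, [yy,y] = G_y/2 = 0
Gamma^x_ij = (G*[ij,x] - F*[ij,y])/(EG - F^2), Gamma^y_ij = (E*[ij,y] - F*[ij,x])/(EG - F^2)


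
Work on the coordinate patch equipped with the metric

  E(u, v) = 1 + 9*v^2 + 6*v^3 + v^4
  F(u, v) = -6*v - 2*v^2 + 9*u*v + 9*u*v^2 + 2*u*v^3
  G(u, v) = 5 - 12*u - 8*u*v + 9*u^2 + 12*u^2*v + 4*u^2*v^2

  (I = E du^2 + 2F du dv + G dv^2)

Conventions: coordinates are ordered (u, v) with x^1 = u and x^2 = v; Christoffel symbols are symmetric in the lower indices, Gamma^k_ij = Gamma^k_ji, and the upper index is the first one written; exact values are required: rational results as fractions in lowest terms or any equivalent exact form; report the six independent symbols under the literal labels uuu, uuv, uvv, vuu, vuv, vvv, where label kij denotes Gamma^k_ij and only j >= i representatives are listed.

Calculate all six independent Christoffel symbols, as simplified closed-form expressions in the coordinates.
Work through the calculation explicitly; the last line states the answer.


E = 1 + 9*v^2 + 6*v^3 + v^4; F = -6*v - 2*v^2 + 9*u*v + 9*u*v^2 + 2*u*v^3; G = 5 - 12*u - 8*u*v + 9*u^2 + 12*u^2*v + 4*u^2*v^2
Gamma^k_ij = (1/2) g^{kl} (d_i g_jl + d_j g_il - d_l g_ij), with g^inv = (1/(EG-F^2)) [[G, -F], [-F, E]]
first partials: E_u = 0, E_v = 18*v + 18*v^2 + 4*v^3, F_u = 9*v + 9*v^2 + 2*v^3, F_v = -6 - 4*v + 9*u + 18*u*v + 6*u*v^2, G_u = -12 - 8*v + 18*u + 24*u*v + 8*u*v^2, G_v = -8*u + 12*u^2 + 8*u^2*v
D = EG - F^2 = 5 - 12*u + 9*v^2 - 8*u*v + 9*u^2 + 6*v^3 + 12*u^2*v + v^4 + 4*u^2*v^2
expanded: Gamma^u_uu = (G E_u - 2F F_u + F E_v)/(2D), Gamma^u_uv = (G E_v - F G_u)/(2D), Gamma^u_vv = (2G F_v - G G_u - F G_v)/(2D), Gamma^v_uu = (2E F_u - E E_v - F E_u)/(2D), Gamma^v_uv = (E G_u - F E_v)/(2D), Gamma^v_vv = (E G_v - 2F F_v + F G_u)/(2D); substitute and cancel common factors

Answer: Gamma_uuu = 0, Gamma_uuv = (2*v^3 + 9*v^2 + 9*v)/(4*u^2*v^2 + 12*u^2*v + 9*u^2 - 8*u*v - 12*u + v^4 + 6*v^3 + 9*v^2 + 5), Gamma_uvv = (2*u*v^2 + 6*u*v)/(4*u^2*v^2 + 12*u^2*v + 9*u^2 - 8*u*v - 12*u + v^4 + 6*v^3 + 9*v^2 + 5), Gamma_vuu = 0, Gamma_vuv = (4*u*v^2 + 12*u*v + 9*u - 4*v - 6)/(4*u^2*v^2 + 12*u^2*v + 9*u^2 - 8*u*v - 12*u + v^4 + 6*v^3 + 9*v^2 + 5), Gamma_vvv = (4*u^2*v + 6*u^2 - 4*u)/(4*u^2*v^2 + 12*u^2*v + 9*u^2 - 8*u*v - 12*u + v^4 + 6*v^3 + 9*v^2 + 5)


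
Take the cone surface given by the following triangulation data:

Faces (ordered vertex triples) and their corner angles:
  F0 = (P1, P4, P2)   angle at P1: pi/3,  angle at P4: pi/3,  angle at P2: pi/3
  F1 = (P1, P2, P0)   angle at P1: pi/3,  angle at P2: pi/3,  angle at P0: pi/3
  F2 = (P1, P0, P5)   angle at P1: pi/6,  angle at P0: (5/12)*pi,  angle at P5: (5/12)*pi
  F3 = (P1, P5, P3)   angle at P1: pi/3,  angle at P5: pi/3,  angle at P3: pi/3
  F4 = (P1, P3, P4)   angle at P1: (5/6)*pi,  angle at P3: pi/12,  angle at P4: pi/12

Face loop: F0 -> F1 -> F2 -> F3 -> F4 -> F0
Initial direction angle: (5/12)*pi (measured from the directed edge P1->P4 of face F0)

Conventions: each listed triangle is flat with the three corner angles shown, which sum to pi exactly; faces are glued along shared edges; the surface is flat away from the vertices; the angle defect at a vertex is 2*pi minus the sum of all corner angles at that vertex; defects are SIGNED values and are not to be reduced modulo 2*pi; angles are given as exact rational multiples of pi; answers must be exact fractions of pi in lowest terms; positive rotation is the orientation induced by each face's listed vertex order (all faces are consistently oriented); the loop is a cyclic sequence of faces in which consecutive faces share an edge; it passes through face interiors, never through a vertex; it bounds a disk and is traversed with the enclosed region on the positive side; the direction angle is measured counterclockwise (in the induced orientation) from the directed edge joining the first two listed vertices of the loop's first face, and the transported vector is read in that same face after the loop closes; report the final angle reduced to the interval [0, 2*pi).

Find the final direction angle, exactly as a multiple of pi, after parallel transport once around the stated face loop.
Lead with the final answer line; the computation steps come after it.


Answer: final direction angle = (5/12)*pi

enclosed vertex P1: corner angles sum to 2*pi, defect = 2*pi - 2*pi = 0
by Gauss-Bonnet the loop rotates the vector by the enclosed defect sum (positive orientation, mod 2*pi)
final angle = (5/12)*pi + 0 = (5/12)*pi (mod 2*pi)


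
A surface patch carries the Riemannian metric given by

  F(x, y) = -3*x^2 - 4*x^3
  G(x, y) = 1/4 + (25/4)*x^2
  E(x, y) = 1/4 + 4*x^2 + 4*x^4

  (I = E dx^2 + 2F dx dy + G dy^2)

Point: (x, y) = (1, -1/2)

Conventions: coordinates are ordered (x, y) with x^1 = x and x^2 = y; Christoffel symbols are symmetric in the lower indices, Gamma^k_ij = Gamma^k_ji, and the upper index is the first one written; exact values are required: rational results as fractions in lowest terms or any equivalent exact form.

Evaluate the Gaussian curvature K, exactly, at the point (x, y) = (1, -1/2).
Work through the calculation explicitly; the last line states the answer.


E = 33/4, F = -7, G = 13/2, EG - F^2 = 37/8 at the point
E_x = 24, E_y = 0, F_x = -18, F_y = 0, G_x = 25/2, G_y = 0
E_yy = 0, F_xy = 0, G_xx = 25/2
Compute both Brioschi determinants and normalise by (EG - F^2)^2.
M1 = [[-E_yy/2 + F_xy - G_xx/2, E_x/2, F_x - E_y/2], [F_y - G_x/2, E, F], [G_y/2, F, G]] = [[-25/4, 12, -18], [-25/4, 33/4, -7], [0, -7, 13/2]]; det M1 = -10525/32
M2 = [[0, E_y/2, G_x/2], [E_y/2, E, F], [G_x/2, F, G]] = [[0, 0, 25/4], [0, 33/4, -7], [25/4, -7, 13/2]]; det M2 = -20625/64
det M1 - det M2 = -425/64; K = -425/64 / (37/8)^2 = -425/1369

Answer: K = -425/1369


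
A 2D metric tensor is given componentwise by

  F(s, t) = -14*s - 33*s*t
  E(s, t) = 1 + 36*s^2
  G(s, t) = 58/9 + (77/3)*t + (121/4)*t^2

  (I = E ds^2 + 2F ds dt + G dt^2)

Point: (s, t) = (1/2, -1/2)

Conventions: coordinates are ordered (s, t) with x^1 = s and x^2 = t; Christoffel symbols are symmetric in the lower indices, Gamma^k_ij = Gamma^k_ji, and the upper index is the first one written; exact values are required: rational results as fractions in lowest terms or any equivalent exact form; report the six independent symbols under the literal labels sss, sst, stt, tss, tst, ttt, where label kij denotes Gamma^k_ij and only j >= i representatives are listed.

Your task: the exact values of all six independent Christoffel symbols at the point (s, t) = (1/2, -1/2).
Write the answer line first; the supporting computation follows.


Answer: Gamma_sss = 2592/1465, Gamma_sst = 0, Gamma_stt = -2376/1465, Gamma_tss = 72/293, Gamma_tst = 0, Gamma_ttt = -66/293

E = 10, F = 5/4, G = 169/144 at the point
E_s = 36, E_t = 0, F_s = 5/2, F_t = -33/2, G_s = 0, G_t = -55/12
EG - F^2 = 1465/144;  g^inv = (144/1465) * [[169/144, -5/4], [-5/4, 10]]
first-kind symbols [ij,l] = (1/2)(d_i g_jl + d_j g_il - d_l g_ij): [ss,s] = E_s/2 = 18, [ss,t] = F_s - E_t/2 = 5/2, [st,s] = E_t/2 = 0, [st,t] = G_s/2 = 0, [tt,s] = F_t - G_s/2 = -33/2, [tt,t] = G_t/2 = -55/24
Gamma^s_ij = (G*[ij,s] - F*[ij,t])/(EG - F^2), Gamma^t_ij = (E*[ij,t] - F*[ij,s])/(EG - F^2)


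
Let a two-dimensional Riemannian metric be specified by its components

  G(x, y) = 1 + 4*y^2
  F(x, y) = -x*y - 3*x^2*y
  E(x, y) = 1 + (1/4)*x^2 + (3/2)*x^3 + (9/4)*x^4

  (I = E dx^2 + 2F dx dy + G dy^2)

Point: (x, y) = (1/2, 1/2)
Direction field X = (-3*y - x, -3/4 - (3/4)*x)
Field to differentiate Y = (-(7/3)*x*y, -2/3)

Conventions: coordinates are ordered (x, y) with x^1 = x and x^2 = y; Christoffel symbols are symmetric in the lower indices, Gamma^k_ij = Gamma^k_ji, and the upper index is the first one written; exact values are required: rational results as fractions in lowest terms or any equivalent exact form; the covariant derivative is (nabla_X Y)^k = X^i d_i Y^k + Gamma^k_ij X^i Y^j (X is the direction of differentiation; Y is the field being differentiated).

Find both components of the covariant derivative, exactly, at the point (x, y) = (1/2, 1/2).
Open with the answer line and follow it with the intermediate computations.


Answer: (nabla_X Y)^x = 28375/7344, (nabla_X Y)^y = -160/459

E = 89/64, F = -5/8, G = 2 at the point
E_x = 5/2, E_y = 0, F_x = -2, F_y = -5/4, G_x = 0, G_y = 4
EG - F^2 = 153/64;  g^inv = (64/153) * [[2, 5/8], [5/8, 89/64]]
first-kind symbols [ij,l] = (1/2)(d_i g_jl + d_j g_il - d_l g_ij): [xx,x] = E_x/2 = 5/4, [xx,y] = F_x - E_y/2 = -2, [xy,x] = E_y/2 = 0, [xy,y] = G_x/2 = 0, [yy,x] = F_y - G_x/2 = -5/4, [yy,y] = G_y/2 = 2
Gamma^x_ij = (G*[ij,x] - F*[ij,y])/(EG - F^2), Gamma^y_ij = (E*[ij,y] - F*[ij,x])/(EG - F^2)
Gamma_xxx = 80/153, Gamma_xxy = 0, Gamma_xyy = -80/153, Gamma_yxx = -128/153, Gamma_yxy = 0, Gamma_yyy = 128/153
X = (-2, -9/8), Y = (-7/12, -2/3) at the point


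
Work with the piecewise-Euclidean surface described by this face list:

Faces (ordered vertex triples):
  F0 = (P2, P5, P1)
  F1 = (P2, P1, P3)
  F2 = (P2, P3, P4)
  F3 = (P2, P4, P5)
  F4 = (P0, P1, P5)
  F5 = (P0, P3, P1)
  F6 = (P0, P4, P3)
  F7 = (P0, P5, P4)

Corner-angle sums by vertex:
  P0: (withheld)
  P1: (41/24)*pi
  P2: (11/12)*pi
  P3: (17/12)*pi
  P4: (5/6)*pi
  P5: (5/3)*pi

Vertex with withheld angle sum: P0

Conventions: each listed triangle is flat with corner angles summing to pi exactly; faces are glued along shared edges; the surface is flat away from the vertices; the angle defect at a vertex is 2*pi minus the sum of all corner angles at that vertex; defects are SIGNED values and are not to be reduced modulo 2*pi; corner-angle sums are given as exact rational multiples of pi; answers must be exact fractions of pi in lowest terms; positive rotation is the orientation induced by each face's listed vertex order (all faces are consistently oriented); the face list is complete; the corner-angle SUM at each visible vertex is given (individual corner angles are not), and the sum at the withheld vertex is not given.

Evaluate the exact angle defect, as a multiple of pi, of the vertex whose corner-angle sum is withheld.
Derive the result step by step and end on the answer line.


V = 6, E = 12, F = 8; chi = V - E + F = 2
Gauss-Bonnet: total defect = 2*pi*chi = 4*pi; visible defects sum to (83/24)*pi

Answer: defect(P0) = (13/24)*pi


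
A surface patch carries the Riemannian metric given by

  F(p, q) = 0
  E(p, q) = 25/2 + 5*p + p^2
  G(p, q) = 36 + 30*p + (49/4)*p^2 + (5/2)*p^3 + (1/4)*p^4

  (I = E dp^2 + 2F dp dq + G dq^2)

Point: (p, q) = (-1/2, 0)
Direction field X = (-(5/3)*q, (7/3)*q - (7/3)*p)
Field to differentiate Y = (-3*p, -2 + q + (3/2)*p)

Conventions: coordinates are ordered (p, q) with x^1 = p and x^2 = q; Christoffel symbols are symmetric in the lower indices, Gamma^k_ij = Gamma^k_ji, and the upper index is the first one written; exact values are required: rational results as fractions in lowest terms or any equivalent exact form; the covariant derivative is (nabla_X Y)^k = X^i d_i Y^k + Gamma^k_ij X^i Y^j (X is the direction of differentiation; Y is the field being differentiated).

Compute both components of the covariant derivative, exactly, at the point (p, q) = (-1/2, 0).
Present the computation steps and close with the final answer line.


E = 41/4, F = 0, G = 1521/64 at the point
E_p = 4, E_q = 0, F_p = 0, F_q = 0, G_p = 39/2, G_q = 0
EG - F^2 = 62361/256;  g^inv = (256/62361) * [[1521/64, 0], [0, 41/4]]
first-kind symbols [ij,l] = (1/2)(d_i g_jl + d_j g_il - d_l g_ij): [pp,p] = E_p/2 = 2, [pp,q] = F_p - E_q/2 = 0, [pq,p] = E_q/2 = 0, [pq,q] = G_p/2 = 39/4, [qq,p] = F_q - G_p/2 = -39/4, [qq,q] = G_q/2 = 0
Gamma^p_ij = (G*[ij,p] - F*[ij,q])/(EG - F^2), Gamma^q_ij = (E*[ij,q] - F*[ij,p])/(EG - F^2)
Gamma_ppp = 8/41, Gamma_ppq = 0, Gamma_pqq = -39/41, Gamma_qpp = 0, Gamma_qpq = 16/39, Gamma_qqq = 0
X = (0, 7/6), Y = (3/2, -11/4) at the point

Answer: (nabla_X Y)^p = 1001/328, (nabla_X Y)^q = 49/26


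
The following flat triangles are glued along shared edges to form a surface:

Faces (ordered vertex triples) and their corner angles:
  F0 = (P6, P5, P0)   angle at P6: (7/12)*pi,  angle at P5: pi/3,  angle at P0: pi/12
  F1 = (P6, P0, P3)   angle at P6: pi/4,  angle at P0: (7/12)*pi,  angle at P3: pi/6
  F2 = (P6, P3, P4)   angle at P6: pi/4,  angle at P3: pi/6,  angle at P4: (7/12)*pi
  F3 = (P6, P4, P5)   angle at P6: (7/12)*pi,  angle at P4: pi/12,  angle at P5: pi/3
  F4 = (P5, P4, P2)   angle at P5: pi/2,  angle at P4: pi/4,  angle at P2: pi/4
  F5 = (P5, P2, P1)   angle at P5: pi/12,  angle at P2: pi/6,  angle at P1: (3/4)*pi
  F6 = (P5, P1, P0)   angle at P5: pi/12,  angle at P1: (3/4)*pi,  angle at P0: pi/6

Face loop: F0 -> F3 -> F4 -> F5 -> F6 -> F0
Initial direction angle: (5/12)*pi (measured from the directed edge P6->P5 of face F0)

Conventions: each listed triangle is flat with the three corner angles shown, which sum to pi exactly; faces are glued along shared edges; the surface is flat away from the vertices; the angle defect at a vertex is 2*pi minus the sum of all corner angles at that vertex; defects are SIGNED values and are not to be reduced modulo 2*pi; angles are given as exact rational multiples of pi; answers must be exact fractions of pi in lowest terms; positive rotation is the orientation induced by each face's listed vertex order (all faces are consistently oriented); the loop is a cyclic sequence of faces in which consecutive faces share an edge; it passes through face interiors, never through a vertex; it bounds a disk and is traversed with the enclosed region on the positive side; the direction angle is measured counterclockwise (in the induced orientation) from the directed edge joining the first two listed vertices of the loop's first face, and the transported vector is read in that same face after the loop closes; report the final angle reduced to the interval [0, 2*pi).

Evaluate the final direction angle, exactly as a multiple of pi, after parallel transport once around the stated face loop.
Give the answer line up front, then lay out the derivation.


Answer: final direction angle = (13/12)*pi

enclosed vertex P5: corner angles sum to (4/3)*pi, defect = 2*pi - (4/3)*pi = (2/3)*pi
summing the enclosed defects onto the initial angle, mod 2*pi in the induced orientation:
final angle = (5/12)*pi + (2/3)*pi = (13/12)*pi (mod 2*pi)


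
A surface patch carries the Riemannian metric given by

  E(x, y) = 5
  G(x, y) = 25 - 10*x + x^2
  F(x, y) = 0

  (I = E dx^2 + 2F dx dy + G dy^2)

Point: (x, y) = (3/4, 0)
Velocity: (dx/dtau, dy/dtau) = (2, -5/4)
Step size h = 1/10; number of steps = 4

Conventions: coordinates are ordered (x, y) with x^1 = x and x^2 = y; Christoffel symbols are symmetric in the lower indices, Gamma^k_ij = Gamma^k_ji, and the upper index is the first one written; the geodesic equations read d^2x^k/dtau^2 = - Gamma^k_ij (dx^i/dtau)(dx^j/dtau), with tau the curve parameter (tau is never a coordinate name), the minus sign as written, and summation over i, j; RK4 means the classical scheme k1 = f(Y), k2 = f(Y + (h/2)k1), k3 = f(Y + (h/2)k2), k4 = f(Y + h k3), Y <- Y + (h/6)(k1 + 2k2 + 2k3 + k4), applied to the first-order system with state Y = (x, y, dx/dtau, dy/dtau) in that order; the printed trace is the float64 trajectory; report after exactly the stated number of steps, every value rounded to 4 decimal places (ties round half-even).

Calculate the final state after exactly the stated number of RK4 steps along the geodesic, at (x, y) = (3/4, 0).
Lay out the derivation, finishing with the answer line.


f(Y) = (dx/dtau, dy/dtau, -Gamma^x_ij Y'^i Y'^j, -Gamma^y_ij Y'^i Y'^j) with the Gammas evaluated at the stage position; h = 0.100000; intermediate values shown to 6 dp
step 0: x = 0.7500, y = 0.0000, dx/dtau = 2.0000, dy/dtau = -1.2500
step 1:
  k1: at (x, y) = (0.750000, 0.000000), (dx/dtau, dy/dtau) = (2.000000, -1.250000); Gamma_xxx = 0.000000, Gamma_xxy = 0.000000, Gamma_xyy = 0.850000, Gamma_yxx = 0.000000, Gamma_yxy = -0.235294, Gamma_yyy = 0.000000; k1 = (2.000000, -1.250000, -1.328125, -1.176471)
  k2: at (x, y) = (0.850000, -0.062500), (dx/dtau, dy/dtau) = (1.933594, -1.308824); Gamma_xxx = 0.000000, Gamma_xxy = 0.000000, Gamma_xyy = 0.830000, Gamma_yxx = 0.000000, Gamma_yxy = -0.240964, Gamma_yyy = 0.000000; k2 = (1.933594, -1.308824, -1.421806, -1.219630)
  k3: at (x, y) = (0.846680, -0.065441), (dx/dtau, dy/dtau) = (1.928910, -1.310982); Gamma_xxx = 0.000000, Gamma_xxy = 0.000000, Gamma_xyy = 0.830664, Gamma_yxx = 0.000000, Gamma_yxy = -0.240771, Gamma_yyy = 0.000000; k3 = (1.928910, -1.310982, -1.427640, -1.217708)
  k4: at (x, y) = (0.942891, -0.131098), (dx/dtau, dy/dtau) = (1.857236, -1.371771); Gamma_xxx = 0.000000, Gamma_xxy = 0.000000, Gamma_xyy = 0.811422, Gamma_yxx = 0.000000, Gamma_yxy = -0.246481, Gamma_yyy = 0.000000; k4 = (1.857236, -1.371771, -1.526897, -1.255920)
  Y <- Y + (h/6)(k1 + 2k2 + 2k3 + k4): x = 0.9430, y = -0.1310, dx/dtau = 1.8574, dy/dtau = -1.3718
step 2:
  k1: at (x, y) = (0.943037, -0.131023), (dx/dtau, dy/dtau) = (1.857435, -1.371784); Gamma_xxx = 0.000000, Gamma_xxy = 0.000000, Gamma_xyy = 0.811393, Gamma_yxx = 0.000000, Gamma_yxy = -0.246490, Gamma_yyy = 0.000000; k1 = (1.857435, -1.371784, -1.526872, -1.256112)
  k2: at (x, y) = (1.035909, -0.199612), (dx/dtau, dy/dtau) = (1.781091, -1.434590); Gamma_xxx = 0.000000, Gamma_xxy = 0.000000, Gamma_xyy = 0.792818, Gamma_yxx = 0.000000, Gamma_yxy = -0.252265, Gamma_yyy = 0.000000; k2 = (1.781091, -1.434590, -1.631658, -1.289141)
  k3: at (x, y) = (1.032092, -0.202753), (dx/dtau, dy/dtau) = (1.775852, -1.436241); Gamma_xxx = 0.000000, Gamma_xxy = 0.000000, Gamma_xyy = 0.793582, Gamma_yxx = 0.000000, Gamma_yxy = -0.252022, Gamma_yyy = 0.000000; k3 = (1.775852, -1.436241, -1.636992, -1.285590)
  k4: at (x, y) = (1.120623, -0.274647), (dx/dtau, dy/dtau) = (1.693736, -1.500343); Gamma_xxx = 0.000000, Gamma_xxy = 0.000000, Gamma_xyy = 0.775875, Gamma_yxx = 0.000000, Gamma_yxy = -0.257773, Gamma_yyy = 0.000000; k4 = (1.693736, -1.500343, -1.746519, -1.310099)
  Y <- Y + (h/6)(k1 + 2k2 + 2k3 + k4): x = 1.1208, y = -0.2746, dx/dtau = 1.6939, dy/dtau = -1.5004
step 3:
  k1: at (x, y) = (1.120788, -0.274586), (dx/dtau, dy/dtau) = (1.693923, -1.500379); Gamma_xxx = 0.000000, Gamma_xxy = 0.000000, Gamma_xyy = 0.775842, Gamma_yxx = 0.000000, Gamma_yxy = -0.257784, Gamma_yyy = 0.000000; k1 = (1.693923, -1.500379, -1.746528, -1.310332)
  k2: at (x, y) = (1.205484, -0.349605), (dx/dtau, dy/dtau) = (1.606597, -1.565896); Gamma_xxx = 0.000000, Gamma_xxy = 0.000000, Gamma_xyy = 0.758903, Gamma_yxx = 0.000000, Gamma_yxy = -0.263538, Gamma_yyy = 0.000000; k2 = (1.606597, -1.565896, -1.860852, -1.326000)
  k3: at (x, y) = (1.201118, -0.352881), (dx/dtau, dy/dtau) = (1.600881, -1.566679); Gamma_xxx = 0.000000, Gamma_xxy = 0.000000, Gamma_xyy = 0.759776, Gamma_yxx = 0.000000, Gamma_yxy = -0.263235, Gamma_yyy = 0.000000; k3 = (1.600881, -1.566679, -1.864858, -1.320423)
  k4: at (x, y) = (1.280876, -0.431254), (dx/dtau, dy/dtau) = (1.507437, -1.632421); Gamma_xxx = 0.000000, Gamma_xxy = 0.000000, Gamma_xyy = 0.743825, Gamma_yxx = 0.000000, Gamma_yxy = -0.268881, Gamma_yyy = 0.000000; k4 = (1.507437, -1.632421, -1.982144, -1.323308)
  Y <- Y + (h/6)(k1 + 2k2 + 2k3 + k4): x = 1.2811, y = -0.4312, dx/dtau = 1.5076, dy/dtau = -1.6325
step 4:
  k1: at (x, y) = (1.281060, -0.431219), (dx/dtau, dy/dtau) = (1.507588, -1.632487); Gamma_xxx = 0.000000, Gamma_xxy = 0.000000, Gamma_xyy = 0.743788, Gamma_yxx = 0.000000, Gamma_yxy = -0.268894, Gamma_yyy = 0.000000; k1 = (1.507588, -1.632487, -1.982205, -1.323559)
  k2: at (x, y) = (1.356440, -0.512843), (dx/dtau, dy/dtau) = (1.408478, -1.698665); Gamma_xxx = 0.000000, Gamma_xxy = 0.000000, Gamma_xyy = 0.728712, Gamma_yxx = 0.000000, Gamma_yxy = -0.274457, Gamma_yyy = 0.000000; k2 = (1.408478, -1.698665, -2.102672, -1.313294)
  k3: at (x, y) = (1.351484, -0.516152), (dx/dtau, dy/dtau) = (1.402455, -1.698152); Gamma_xxx = 0.000000, Gamma_xxy = 0.000000, Gamma_xyy = 0.729703, Gamma_yxx = 0.000000, Gamma_yxy = -0.274084, Gamma_yyy = 0.000000; k3 = (1.402455, -1.698152, -2.104259, -1.305507)
  k4: at (x, y) = (1.421306, -0.601034), (dx/dtau, dy/dtau) = (1.297162, -1.763038); Gamma_xxx = 0.000000, Gamma_xxy = 0.000000, Gamma_xyy = 0.715739, Gamma_yxx = 0.000000, Gamma_yxy = -0.279432, Gamma_yyy = 0.000000; k4 = (1.297162, -1.763038, -2.224733, -1.278090)
  Y <- Y + (h/6)(k1 + 2k2 + 2k3 + k4): x = 1.4215, y = -0.6010, dx/dtau = 1.2972, dy/dtau = -1.7631

Answer: x = 1.4215, y = -0.6010, dx/dtau = 1.2972, dy/dtau = -1.7631
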